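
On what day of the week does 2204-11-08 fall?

Doomsday rule: the anchor day for the 2200s is Friday. For year 04: 4÷12 = 0 r 4, and 4÷4 = 1, so 0+4+1 = 5.
Friday + 5 ≡ Wednesday — that's 2204's doomsday.
In November the doomsday date is Nov 7.
Nov 8 is 1 day after Nov 7; 1 mod 7 = 1, so Wednesday + 1 = Thursday.

Thursday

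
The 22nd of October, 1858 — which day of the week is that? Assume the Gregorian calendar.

Friday

Doomsday rule: the anchor day for the 1800s is Friday. For year 58: 58÷12 = 4 r 10, and 10÷4 = 2, so 4+10+2 = 16.
Friday + 16 ≡ Sunday — that's 1858's doomsday.
In October the doomsday date is Oct 10.
Oct 22 is 12 days after Oct 10; 12 mod 7 = 5, so Sunday + 5 = Friday.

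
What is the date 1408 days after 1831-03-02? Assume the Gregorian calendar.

+366 (one year; includes Feb 29, 1832) → Mar 2, 1832 (1042 left).
+365 (one year) → Mar 2, 1833 (677 left).
+365 (one year) → Mar 2, 1834 (312 left).
Mar has 31 days: +30 → Apr 1, 1834 (282 left).
Apr has 30 days: +30 → May 1, 1834 (252 left).
May has 31 days: +31 → Jun 1, 1834 (221 left).
Jun has 30 days: +30 → Jul 1, 1834 (191 left).
Jul has 31 days: +31 → Aug 1, 1834 (160 left).
Aug has 31 days: +31 → Sep 1, 1834 (129 left).
Sep has 30 days: +30 → Oct 1, 1834 (99 left).
Oct has 31 days: +31 → Nov 1, 1834 (68 left).
Nov has 30 days: +30 → Dec 1, 1834 (38 left).
Dec has 31 days: +31 → Jan 1, 1835 (7 left).
+7 → Jan 8, 1835.

January 8, 1835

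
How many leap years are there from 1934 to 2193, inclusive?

Multiples of 4 in [1934,2193]: 65.
Of those, multiples of 100: 2 (not leap unless ÷400).
Multiples of 400: 1.
Leap years = 65 − 2 + 1 = 64.

64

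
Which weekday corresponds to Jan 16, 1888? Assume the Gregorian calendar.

Monday

Doomsday rule: the anchor day for the 1800s is Friday. For year 88: 88÷12 = 7 r 4, and 4÷4 = 1, so 7+4+1 = 12.
Friday + 12 ≡ Wednesday — that's 1888's doomsday.
In January the doomsday date is Jan 4 (1888 is a leap year (divisible by 4)).
Jan 16 is 12 days after Jan 4; 12 mod 7 = 5, so Wednesday + 5 = Monday.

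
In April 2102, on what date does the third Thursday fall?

April 20, 2102

April 1, 2102 is a Saturday.
The first Thursday is therefore April 6 (5 days later).
The third Thursday is 6 + 2×7 = April 20.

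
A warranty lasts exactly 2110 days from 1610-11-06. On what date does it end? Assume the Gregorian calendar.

August 16, 1616

+365 (one year) → Nov 6, 1611 (1745 left).
+366 (one year; includes Feb 29, 1612) → Nov 6, 1612 (1379 left).
+365 (one year) → Nov 6, 1613 (1014 left).
+365 (one year) → Nov 6, 1614 (649 left).
+365 (one year) → Nov 6, 1615 (284 left).
Nov has 30 days: +25 → Dec 1, 1615 (259 left).
Dec has 31 days: +31 → Jan 1, 1616 (228 left).
Jan has 31 days: +31 → Feb 1, 1616 (197 left).
Feb has 29 days: +29 → Mar 1, 1616 (168 left).
Mar has 31 days: +31 → Apr 1, 1616 (137 left).
Apr has 30 days: +30 → May 1, 1616 (107 left).
May has 31 days: +31 → Jun 1, 1616 (76 left).
Jun has 30 days: +30 → Jul 1, 1616 (46 left).
Jul has 31 days: +31 → Aug 1, 1616 (15 left).
+15 → Aug 16, 1616.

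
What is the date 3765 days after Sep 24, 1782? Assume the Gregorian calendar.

January 14, 1793

+365 (one year) → Sep 24, 1783 (3400 left).
+366 (one year; includes Feb 29, 1784) → Sep 24, 1784 (3034 left).
+365 (one year) → Sep 24, 1785 (2669 left).
+365 (one year) → Sep 24, 1786 (2304 left).
+365 (one year) → Sep 24, 1787 (1939 left).
+366 (one year; includes Feb 29, 1788) → Sep 24, 1788 (1573 left).
+365 (one year) → Sep 24, 1789 (1208 left).
+365 (one year) → Sep 24, 1790 (843 left).
+365 (one year) → Sep 24, 1791 (478 left).
+366 (one year; includes Feb 29, 1792) → Sep 24, 1792 (112 left).
Sep has 30 days: +7 → Oct 1, 1792 (105 left).
Oct has 31 days: +31 → Nov 1, 1792 (74 left).
Nov has 30 days: +30 → Dec 1, 1792 (44 left).
Dec has 31 days: +31 → Jan 1, 1793 (13 left).
+13 → Jan 14, 1793.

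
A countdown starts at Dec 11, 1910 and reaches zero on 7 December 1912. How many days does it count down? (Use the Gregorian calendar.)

Dec 11, 1910 → Dec 11, 1911: 365 days.
Dec 11, 1911 → Jan 11, 1912: 31 days (December has 31).
Jan 11, 1912 → Feb 11, 1912: 31 days (January has 31).
Feb 11, 1912 → Mar 11, 1912: 29 days (February has 29).
Mar 11, 1912 → Apr 11, 1912: 31 days (March has 31).
Apr 11, 1912 → May 11, 1912: 30 days (April has 30).
May 11, 1912 → Jun 11, 1912: 31 days (May has 31).
Jun 11, 1912 → Jul 11, 1912: 30 days (June has 30).
Jul 11, 1912 → Aug 11, 1912: 31 days (July has 31).
Aug 11, 1912 → Sep 11, 1912: 31 days (August has 31).
Sep 11, 1912 → Oct 11, 1912: 30 days (September has 30).
Oct 11, 1912 → Nov 11, 1912: 31 days (October has 31).
Nov 11, 1912 → Dec 7, 1912: 26 days.
Total: 727 days.

727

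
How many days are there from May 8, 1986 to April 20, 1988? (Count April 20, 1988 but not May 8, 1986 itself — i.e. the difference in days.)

713

May 8, 1986 → May 8, 1987: 365 days.
May 8, 1987 → Jun 8, 1987: 31 days (May has 31).
Jun 8, 1987 → Jul 8, 1987: 30 days (June has 30).
Jul 8, 1987 → Aug 8, 1987: 31 days (July has 31).
Aug 8, 1987 → Sep 8, 1987: 31 days (August has 31).
Sep 8, 1987 → Oct 8, 1987: 30 days (September has 30).
Oct 8, 1987 → Nov 8, 1987: 31 days (October has 31).
Nov 8, 1987 → Dec 8, 1987: 30 days (November has 30).
Dec 8, 1987 → Jan 8, 1988: 31 days (December has 31).
Jan 8, 1988 → Feb 8, 1988: 31 days (January has 31).
Feb 8, 1988 → Mar 8, 1988: 29 days (February has 29).
Mar 8, 1988 → Apr 8, 1988: 31 days (March has 31).
Apr 8, 1988 → Apr 20, 1988: 12 days.
Total: 713 days.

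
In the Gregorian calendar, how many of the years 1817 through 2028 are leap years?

Multiples of 4 in [1817,2028]: 53.
Of those, multiples of 100: 2 (not leap unless ÷400).
Multiples of 400: 1.
Leap years = 53 − 2 + 1 = 52.

52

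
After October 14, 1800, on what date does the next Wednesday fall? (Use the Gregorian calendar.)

Oct 14, 1800 is a Tuesday.
From Tuesday to the next Wednesday is 1 day.
Oct 14, 1800 + 1 = Oct 15, 1800.

October 15, 1800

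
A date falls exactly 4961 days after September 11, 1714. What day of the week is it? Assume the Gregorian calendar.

First find the weekday of Sep 11, 1714. Doomsday rule: the anchor day for the 1700s is Sunday. For year 14: 14÷12 = 1 r 2, and 2÷4 = 0, so 1+2+0 = 3.
Sunday + 3 ≡ Wednesday — that's 1714's doomsday.
In September the doomsday date is Sep 5.
Sep 11 is 6 days after Sep 5; 6 mod 7 = 6, so Wednesday + 6 = Tuesday.
4961 mod 7 = 5, so 4961 days after a Tuesday is Tuesday + 5 = Sunday.

Sunday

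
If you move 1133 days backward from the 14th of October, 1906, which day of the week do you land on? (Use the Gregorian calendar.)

Monday

Oct 14, 1906 is a Sunday.
1133 mod 7 = 6, so 1133 days before a Sunday is Sunday − 6 = Monday.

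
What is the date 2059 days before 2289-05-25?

−365 (one year) → May 25, 2288 (1694 left).
−366 (one year; includes Feb 29, 2288) → May 25, 2287 (1328 left).
−365 (one year) → May 25, 2286 (963 left).
−365 (one year) → May 25, 2285 (598 left).
−365 (one year) → May 25, 2284 (233 left).
−25 → Apr 30, 2284 (end of Apr, 30 days; 208 left).
−30 → Mar 31, 2284 (end of Mar, 31 days; 178 left).
−31 → Feb 29, 2284 (end of Feb, 29 days; 147 left).
−29 → Jan 31, 2284 (end of Jan, 31 days; 118 left).
−31 → Dec 31, 2283 (end of Dec, 31 days; 87 left).
−31 → Nov 30, 2283 (end of Nov, 30 days; 56 left).
−30 → Oct 31, 2283 (end of Oct, 31 days; 26 left).
−26 → Oct 5, 2283.

October 5, 2283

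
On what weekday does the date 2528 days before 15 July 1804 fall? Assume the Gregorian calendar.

Jul 15, 1804 is a Sunday.
2528 mod 7 = 1, so 2528 days before a Sunday is Sunday − 1 = Saturday.

Saturday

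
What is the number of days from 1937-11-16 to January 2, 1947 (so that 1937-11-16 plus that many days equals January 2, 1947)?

Nov 16, 1937 → Nov 16, 1938: 365 days.
Nov 16, 1938 → Nov 16, 1939: 365 days.
Nov 16, 1939 → Nov 16, 1940: 366 days (Feb 29, 1940 is in that span).
Nov 16, 1940 → Nov 16, 1941: 365 days.
Nov 16, 1941 → Nov 16, 1942: 365 days.
Nov 16, 1942 → Nov 16, 1943: 365 days.
Nov 16, 1943 → Nov 16, 1944: 366 days (Feb 29, 1944 is in that span).
Nov 16, 1944 → Nov 16, 1945: 365 days.
Nov 16, 1945 → Nov 16, 1946: 365 days.
Nov 16, 1946 → Dec 16, 1946: 30 days (November has 30).
Dec 16, 1946 → Jan 2, 1947: 17 days.
Total: 3334 days.

3334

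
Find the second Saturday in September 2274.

September 12, 2274

September 1, 2274 is a Tuesday.
The first Saturday is therefore September 5 (4 days later).
The second Saturday is 5 + 1×7 = September 12.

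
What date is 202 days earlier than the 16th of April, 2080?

September 27, 2079

−16 → Mar 31, 2080 (end of Mar, 31 days; 186 left).
−31 → Feb 29, 2080 (end of Feb, 29 days; 155 left).
−29 → Jan 31, 2080 (end of Jan, 31 days; 126 left).
−31 → Dec 31, 2079 (end of Dec, 31 days; 95 left).
−31 → Nov 30, 2079 (end of Nov, 30 days; 64 left).
−30 → Oct 31, 2079 (end of Oct, 31 days; 34 left).
−31 → Sep 30, 2079 (end of Sep, 30 days; 3 left).
−3 → Sep 27, 2079.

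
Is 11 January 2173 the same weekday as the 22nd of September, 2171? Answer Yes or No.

No

From Sep 22, 2171 to Jan 11, 2173 is 477 days.
477 mod 7 = 1, so they are different weekdays.
(Sep 22, 2171 is a Sunday; Jan 11, 2173 is a Monday.)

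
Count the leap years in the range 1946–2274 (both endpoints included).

Multiples of 4 in [1946,2274]: 82.
Of those, multiples of 100: 3 (not leap unless ÷400).
Multiples of 400: 1.
Leap years = 82 − 3 + 1 = 80.

80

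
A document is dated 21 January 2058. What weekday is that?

Doomsday rule: the anchor day for the 2000s is Tuesday. For year 58: 58÷12 = 4 r 10, and 10÷4 = 2, so 4+10+2 = 16.
Tuesday + 16 ≡ Thursday — that's 2058's doomsday.
In January the doomsday date is Jan 3 (2058 is not a leap year).
Jan 21 is 18 days after Jan 3; 18 mod 7 = 4, so Thursday + 4 = Monday.

Monday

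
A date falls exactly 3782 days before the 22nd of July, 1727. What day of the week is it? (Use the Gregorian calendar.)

First find the weekday of Jul 22, 1727. Doomsday rule: the anchor day for the 1700s is Sunday. For year 27: 27÷12 = 2 r 3, and 3÷4 = 0, so 2+3+0 = 5.
Sunday + 5 ≡ Friday — that's 1727's doomsday.
In July the doomsday date is Jul 11.
Jul 22 is 11 days after Jul 11; 11 mod 7 = 4, so Friday + 4 = Tuesday.
3782 mod 7 = 2, so 3782 days before a Tuesday is Tuesday − 2 = Sunday.

Sunday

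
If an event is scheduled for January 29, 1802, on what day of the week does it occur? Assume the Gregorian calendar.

Friday

Doomsday rule: the anchor day for the 1800s is Friday. For year 02: 2÷12 = 0 r 2, and 2÷4 = 0, so 0+2+0 = 2.
Friday + 2 ≡ Sunday — that's 1802's doomsday.
In January the doomsday date is Jan 3 (1802 is not a leap year).
Jan 29 is 26 days after Jan 3; 26 mod 7 = 5, so Sunday + 5 = Friday.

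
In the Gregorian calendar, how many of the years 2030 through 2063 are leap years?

8

Multiples of 4 in [2030,2063]: 8.
Of those, multiples of 100: 0 (not leap unless ÷400).
Multiples of 400: 0.
Leap years = 8 − 0 + 0 = 8.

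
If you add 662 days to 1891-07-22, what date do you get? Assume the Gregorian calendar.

+366 (one year; includes Feb 29, 1892) → Jul 22, 1892 (296 left).
Jul has 31 days: +10 → Aug 1, 1892 (286 left).
Aug has 31 days: +31 → Sep 1, 1892 (255 left).
Sep has 30 days: +30 → Oct 1, 1892 (225 left).
Oct has 31 days: +31 → Nov 1, 1892 (194 left).
Nov has 30 days: +30 → Dec 1, 1892 (164 left).
Dec has 31 days: +31 → Jan 1, 1893 (133 left).
Jan has 31 days: +31 → Feb 1, 1893 (102 left).
Feb has 28 days: +28 → Mar 1, 1893 (74 left).
Mar has 31 days: +31 → Apr 1, 1893 (43 left).
Apr has 30 days: +30 → May 1, 1893 (13 left).
+13 → May 14, 1893.

May 14, 1893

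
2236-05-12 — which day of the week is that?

Doomsday rule: the anchor day for the 2200s is Friday. For year 36: 36÷12 = 3 r 0, and 0÷4 = 0, so 3+0+0 = 3.
Friday + 3 ≡ Monday — that's 2236's doomsday.
In May the doomsday date is May 9.
May 12 is 3 days after May 9; 3 mod 7 = 3, so Monday + 3 = Thursday.

Thursday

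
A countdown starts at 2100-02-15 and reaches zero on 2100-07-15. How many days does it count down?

150

Feb 15, 2100 → Mar 15, 2100: 28 days (February has 28).
Mar 15, 2100 → Apr 15, 2100: 31 days (March has 31).
Apr 15, 2100 → May 15, 2100: 30 days (April has 30).
May 15, 2100 → Jun 15, 2100: 31 days (May has 31).
Jun 15, 2100 → Jul 15, 2100: 30 days.
Total: 150 days.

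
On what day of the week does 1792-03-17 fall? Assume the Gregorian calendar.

Doomsday rule: the anchor day for the 1700s is Sunday. For year 92: 92÷12 = 7 r 8, and 8÷4 = 2, so 7+8+2 = 17.
Sunday + 17 ≡ Wednesday — that's 1792's doomsday.
In March the doomsday date is Mar 14.
Mar 17 is 3 days after Mar 14; 3 mod 7 = 3, so Wednesday + 3 = Saturday.

Saturday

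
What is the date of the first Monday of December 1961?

December 1, 1961 is a Friday.
The first Monday is therefore December 4 (3 days later).

December 4, 1961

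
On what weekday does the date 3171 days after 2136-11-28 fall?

Wednesday

Nov 28, 2136 is a Wednesday.
3171 mod 7 = 0, so 3171 days after a Wednesday is Wednesday + 0 = Wednesday.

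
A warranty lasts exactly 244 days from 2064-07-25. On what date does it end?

Jul has 31 days: +7 → Aug 1, 2064 (237 left).
Aug has 31 days: +31 → Sep 1, 2064 (206 left).
Sep has 30 days: +30 → Oct 1, 2064 (176 left).
Oct has 31 days: +31 → Nov 1, 2064 (145 left).
Nov has 30 days: +30 → Dec 1, 2064 (115 left).
Dec has 31 days: +31 → Jan 1, 2065 (84 left).
Jan has 31 days: +31 → Feb 1, 2065 (53 left).
Feb has 28 days: +28 → Mar 1, 2065 (25 left).
+25 → Mar 26, 2065.

March 26, 2065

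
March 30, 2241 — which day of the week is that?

Doomsday rule: the anchor day for the 2200s is Friday. For year 41: 41÷12 = 3 r 5, and 5÷4 = 1, so 3+5+1 = 9.
Friday + 9 ≡ Sunday — that's 2241's doomsday.
In March the doomsday date is Mar 14.
Mar 30 is 16 days after Mar 14; 16 mod 7 = 2, so Sunday + 2 = Tuesday.

Tuesday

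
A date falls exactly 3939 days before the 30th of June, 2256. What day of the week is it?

Wednesday

First find the weekday of Jun 30, 2256. Doomsday rule: the anchor day for the 2200s is Friday. For year 56: 56÷12 = 4 r 8, and 8÷4 = 2, so 4+8+2 = 14.
Friday + 14 ≡ Friday — that's 2256's doomsday.
In June the doomsday date is Jun 6.
Jun 30 is 24 days after Jun 6; 24 mod 7 = 3, so Friday + 3 = Monday.
3939 mod 7 = 5, so 3939 days before a Monday is Monday − 5 = Wednesday.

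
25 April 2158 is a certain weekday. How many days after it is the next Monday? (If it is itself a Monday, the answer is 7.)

Apr 25, 2158 is a Tuesday.
From Tuesday to the next Monday is 6 days.

6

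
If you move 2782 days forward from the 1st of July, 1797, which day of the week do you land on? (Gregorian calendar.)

Tuesday

First find the weekday of Jul 1, 1797. Doomsday rule: the anchor day for the 1700s is Sunday. For year 97: 97÷12 = 8 r 1, and 1÷4 = 0, so 8+1+0 = 9.
Sunday + 9 ≡ Tuesday — that's 1797's doomsday.
In July the doomsday date is Jul 11.
Jul 1 is 10 days before Jul 11; 10 mod 7 = 3, so Tuesday − 3 = Saturday.
2782 mod 7 = 3, so 2782 days after a Saturday is Saturday + 3 = Tuesday.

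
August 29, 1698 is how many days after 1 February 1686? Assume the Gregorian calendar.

4592

Feb 1, 1686 → Feb 1, 1687: 365 days.
Feb 1, 1687 → Feb 1, 1688: 365 days.
Feb 1, 1688 → Feb 1, 1689: 366 days (Feb 29, 1688 is in that span).
Feb 1, 1689 → Feb 1, 1690: 365 days.
Feb 1, 1690 → Feb 1, 1691: 365 days.
Feb 1, 1691 → Feb 1, 1692: 365 days.
Feb 1, 1692 → Feb 1, 1693: 366 days (Feb 29, 1692 is in that span).
Feb 1, 1693 → Feb 1, 1694: 365 days.
Feb 1, 1694 → Feb 1, 1695: 365 days.
Feb 1, 1695 → Feb 1, 1696: 365 days.
Feb 1, 1696 → Feb 1, 1697: 366 days (Feb 29, 1696 is in that span).
Feb 1, 1697 → Feb 1, 1698: 365 days.
Feb 1, 1698 → Mar 1, 1698: 28 days (February has 28).
Mar 1, 1698 → Apr 1, 1698: 31 days (March has 31).
Apr 1, 1698 → May 1, 1698: 30 days (April has 30).
May 1, 1698 → Jun 1, 1698: 31 days (May has 31).
Jun 1, 1698 → Jul 1, 1698: 30 days (June has 30).
Jul 1, 1698 → Aug 1, 1698: 31 days (July has 31).
Aug 1, 1698 → Aug 29, 1698: 28 days.
Total: 4592 days.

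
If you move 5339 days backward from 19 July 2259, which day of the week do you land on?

Thursday

First find the weekday of Jul 19, 2259. Doomsday rule: the anchor day for the 2200s is Friday. For year 59: 59÷12 = 4 r 11, and 11÷4 = 2, so 4+11+2 = 17.
Friday + 17 ≡ Monday — that's 2259's doomsday.
In July the doomsday date is Jul 11.
Jul 19 is 8 days after Jul 11; 8 mod 7 = 1, so Monday + 1 = Tuesday.
5339 mod 7 = 5, so 5339 days before a Tuesday is Tuesday − 5 = Thursday.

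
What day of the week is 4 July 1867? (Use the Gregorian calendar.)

Doomsday rule: the anchor day for the 1800s is Friday. For year 67: 67÷12 = 5 r 7, and 7÷4 = 1, so 5+7+1 = 13.
Friday + 13 ≡ Thursday — that's 1867's doomsday.
In July the doomsday date is Jul 11.
Jul 4 is 7 days before Jul 11; 7 mod 7 = 0, so Thursday − 0 = Thursday.

Thursday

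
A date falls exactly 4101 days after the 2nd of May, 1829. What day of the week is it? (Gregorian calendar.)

Friday

First find the weekday of May 2, 1829. Doomsday rule: the anchor day for the 1800s is Friday. For year 29: 29÷12 = 2 r 5, and 5÷4 = 1, so 2+5+1 = 8.
Friday + 8 ≡ Saturday — that's 1829's doomsday.
In May the doomsday date is May 9.
May 2 is 7 days before May 9; 7 mod 7 = 0, so Saturday − 0 = Saturday.
4101 mod 7 = 6, so 4101 days after a Saturday is Saturday + 6 = Friday.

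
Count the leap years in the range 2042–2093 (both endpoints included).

13

Multiples of 4 in [2042,2093]: 13.
Of those, multiples of 100: 0 (not leap unless ÷400).
Multiples of 400: 0.
Leap years = 13 − 0 + 0 = 13.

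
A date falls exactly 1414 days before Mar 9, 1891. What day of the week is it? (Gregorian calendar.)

Mar 9, 1891 is a Monday.
1414 mod 7 = 0, so 1414 days before a Monday is Monday − 0 = Monday.

Monday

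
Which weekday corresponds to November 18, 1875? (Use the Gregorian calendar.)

Thursday

Doomsday rule: the anchor day for the 1800s is Friday. For year 75: 75÷12 = 6 r 3, and 3÷4 = 0, so 6+3+0 = 9.
Friday + 9 ≡ Sunday — that's 1875's doomsday.
In November the doomsday date is Nov 7.
Nov 18 is 11 days after Nov 7; 11 mod 7 = 4, so Sunday + 4 = Thursday.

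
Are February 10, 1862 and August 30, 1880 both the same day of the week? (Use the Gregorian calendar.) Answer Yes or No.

From Feb 10, 1862 to Aug 30, 1880 is 6776 days.
6776 mod 7 = 0, so they are the same weekday.
(Feb 10, 1862 is a Monday; Aug 30, 1880 is a Monday.)

Yes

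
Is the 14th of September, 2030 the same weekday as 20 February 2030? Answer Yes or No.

No

From Feb 20, 2030 to Sep 14, 2030 is 206 days.
206 mod 7 = 3, so they are different weekdays.
(Feb 20, 2030 is a Wednesday; Sep 14, 2030 is a Saturday.)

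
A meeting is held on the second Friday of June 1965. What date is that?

June 11, 1965

June 1, 1965 is a Tuesday.
The first Friday is therefore June 4 (3 days later).
The second Friday is 4 + 1×7 = June 11.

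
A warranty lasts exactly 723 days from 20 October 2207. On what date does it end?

October 12, 2209

+366 (one year; includes Feb 29, 2208) → Oct 20, 2208 (357 left).
Oct has 31 days: +12 → Nov 1, 2208 (345 left).
Nov has 30 days: +30 → Dec 1, 2208 (315 left).
Dec has 31 days: +31 → Jan 1, 2209 (284 left).
Jan has 31 days: +31 → Feb 1, 2209 (253 left).
Feb has 28 days: +28 → Mar 1, 2209 (225 left).
Mar has 31 days: +31 → Apr 1, 2209 (194 left).
Apr has 30 days: +30 → May 1, 2209 (164 left).
May has 31 days: +31 → Jun 1, 2209 (133 left).
Jun has 30 days: +30 → Jul 1, 2209 (103 left).
Jul has 31 days: +31 → Aug 1, 2209 (72 left).
Aug has 31 days: +31 → Sep 1, 2209 (41 left).
Sep has 30 days: +30 → Oct 1, 2209 (11 left).
+11 → Oct 12, 2209.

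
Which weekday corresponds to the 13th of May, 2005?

Friday

Doomsday rule: the anchor day for the 2000s is Tuesday. For year 05: 5÷12 = 0 r 5, and 5÷4 = 1, so 0+5+1 = 6.
Tuesday + 6 ≡ Monday — that's 2005's doomsday.
In May the doomsday date is May 9.
May 13 is 4 days after May 9; 4 mod 7 = 4, so Monday + 4 = Friday.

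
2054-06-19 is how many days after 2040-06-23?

5109

Jun 23, 2040 → Jun 23, 2041: 365 days.
Jun 23, 2041 → Jun 23, 2042: 365 days.
Jun 23, 2042 → Jun 23, 2043: 365 days.
Jun 23, 2043 → Jun 23, 2044: 366 days (Feb 29, 2044 is in that span).
Jun 23, 2044 → Jun 23, 2045: 365 days.
Jun 23, 2045 → Jun 23, 2046: 365 days.
Jun 23, 2046 → Jun 23, 2047: 365 days.
Jun 23, 2047 → Jun 23, 2048: 366 days (Feb 29, 2048 is in that span).
Jun 23, 2048 → Jun 23, 2049: 365 days.
Jun 23, 2049 → Jun 23, 2050: 365 days.
Jun 23, 2050 → Jun 23, 2051: 365 days.
Jun 23, 2051 → Jun 23, 2052: 366 days (Feb 29, 2052 is in that span).
Jun 23, 2052 → Jun 23, 2053: 365 days.
Jun 23, 2053 → Jul 23, 2053: 30 days (June has 30).
Jul 23, 2053 → Aug 23, 2053: 31 days (July has 31).
Aug 23, 2053 → Sep 23, 2053: 31 days (August has 31).
Sep 23, 2053 → Oct 23, 2053: 30 days (September has 30).
Oct 23, 2053 → Nov 23, 2053: 31 days (October has 31).
Nov 23, 2053 → Dec 23, 2053: 30 days (November has 30).
Dec 23, 2053 → Jan 23, 2054: 31 days (December has 31).
Jan 23, 2054 → Feb 23, 2054: 31 days (January has 31).
Feb 23, 2054 → Mar 23, 2054: 28 days (February has 28).
Mar 23, 2054 → Apr 23, 2054: 31 days (March has 31).
Apr 23, 2054 → May 23, 2054: 30 days (April has 30).
May 23, 2054 → Jun 19, 2054: 27 days.
Total: 5109 days.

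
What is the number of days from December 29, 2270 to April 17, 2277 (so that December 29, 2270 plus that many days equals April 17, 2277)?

Dec 29, 2270 → Dec 29, 2271: 365 days.
Dec 29, 2271 → Dec 29, 2272: 366 days (Feb 29, 2272 is in that span).
Dec 29, 2272 → Dec 29, 2273: 365 days.
Dec 29, 2273 → Dec 29, 2274: 365 days.
Dec 29, 2274 → Dec 29, 2275: 365 days.
Dec 29, 2275 → Dec 29, 2276: 366 days (Feb 29, 2276 is in that span).
Dec 29, 2276 → Jan 29, 2277: 31 days (December has 31).
Jan 29, 2277 → Feb 28, 2277: 30 days (January has 31).
Feb 28, 2277 → Mar 28, 2277: 28 days (February has 28).
Mar 28, 2277 → Apr 17, 2277: 20 days.
Total: 2301 days.

2301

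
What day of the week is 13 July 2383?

Doomsday rule: the anchor day for the 2300s is Wednesday. For year 83: 83÷12 = 6 r 11, and 11÷4 = 2, so 6+11+2 = 19.
Wednesday + 19 ≡ Monday — that's 2383's doomsday.
In July the doomsday date is Jul 11.
Jul 13 is 2 days after Jul 11; 2 mod 7 = 2, so Monday + 2 = Wednesday.

Wednesday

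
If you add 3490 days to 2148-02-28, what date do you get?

+366 (one year; includes Feb 29, 2148) → Feb 28, 2149 (3124 left).
+365 (one year) → Feb 28, 2150 (2759 left).
+365 (one year) → Feb 28, 2151 (2394 left).
+365 (one year) → Feb 28, 2152 (2029 left).
+366 (one year; includes Feb 29, 2152) → Feb 28, 2153 (1663 left).
+365 (one year) → Feb 28, 2154 (1298 left).
+365 (one year) → Feb 28, 2155 (933 left).
+365 (one year) → Feb 28, 2156 (568 left).
+366 (one year; includes Feb 29, 2156) → Feb 28, 2157 (202 left).
Feb has 28 days: +1 → Mar 1, 2157 (201 left).
Mar has 31 days: +31 → Apr 1, 2157 (170 left).
Apr has 30 days: +30 → May 1, 2157 (140 left).
May has 31 days: +31 → Jun 1, 2157 (109 left).
Jun has 30 days: +30 → Jul 1, 2157 (79 left).
Jul has 31 days: +31 → Aug 1, 2157 (48 left).
Aug has 31 days: +31 → Sep 1, 2157 (17 left).
+17 → Sep 18, 2157.

September 18, 2157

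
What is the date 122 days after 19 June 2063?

October 19, 2063

Jun has 30 days: +12 → Jul 1, 2063 (110 left).
Jul has 31 days: +31 → Aug 1, 2063 (79 left).
Aug has 31 days: +31 → Sep 1, 2063 (48 left).
Sep has 30 days: +30 → Oct 1, 2063 (18 left).
+18 → Oct 19, 2063.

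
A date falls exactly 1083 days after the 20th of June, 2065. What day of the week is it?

Thursday

First find the weekday of Jun 20, 2065. Doomsday rule: the anchor day for the 2000s is Tuesday. For year 65: 65÷12 = 5 r 5, and 5÷4 = 1, so 5+5+1 = 11.
Tuesday + 11 ≡ Saturday — that's 2065's doomsday.
In June the doomsday date is Jun 6.
Jun 20 is 14 days after Jun 6; 14 mod 7 = 0, so Saturday + 0 = Saturday.
1083 mod 7 = 5, so 1083 days after a Saturday is Saturday + 5 = Thursday.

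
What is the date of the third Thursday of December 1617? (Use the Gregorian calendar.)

December 1, 1617 is a Friday.
The first Thursday is therefore December 7 (6 days later).
The third Thursday is 7 + 2×7 = December 21.

December 21, 1617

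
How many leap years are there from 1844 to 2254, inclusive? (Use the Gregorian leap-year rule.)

Multiples of 4 in [1844,2254]: 103.
Of those, multiples of 100: 4 (not leap unless ÷400).
Multiples of 400: 1.
Leap years = 103 − 4 + 1 = 100.

100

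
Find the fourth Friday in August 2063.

August 1, 2063 is a Wednesday.
The first Friday is therefore August 3 (2 days later).
The fourth Friday is 3 + 3×7 = August 24.

August 24, 2063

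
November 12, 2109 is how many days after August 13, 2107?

Aug 13, 2107 → Aug 13, 2108: 366 days (Feb 29, 2108 is in that span).
Aug 13, 2108 → Aug 13, 2109: 365 days.
Aug 13, 2109 → Sep 13, 2109: 31 days (August has 31).
Sep 13, 2109 → Oct 13, 2109: 30 days (September has 30).
Oct 13, 2109 → Nov 12, 2109: 30 days.
Total: 822 days.

822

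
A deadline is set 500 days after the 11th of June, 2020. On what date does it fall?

October 24, 2021

+365 (one year) → Jun 11, 2021 (135 left).
Jun has 30 days: +20 → Jul 1, 2021 (115 left).
Jul has 31 days: +31 → Aug 1, 2021 (84 left).
Aug has 31 days: +31 → Sep 1, 2021 (53 left).
Sep has 30 days: +30 → Oct 1, 2021 (23 left).
+23 → Oct 24, 2021.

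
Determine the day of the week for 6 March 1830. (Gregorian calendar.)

Saturday

January 1, 1830 is a Friday.
Jan 1, 1830 → Feb 1, 1830: 31 days (January has 31).
Feb 1, 1830 → Mar 1, 1830: 28 days (February has 28).
Mar 1, 1830 → Mar 6, 1830: 5 days.
Total: 64 days.
64 mod 7 = 1, so Friday + 1 = Saturday.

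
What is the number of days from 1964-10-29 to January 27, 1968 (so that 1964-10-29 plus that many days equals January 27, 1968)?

1185

Oct 29, 1964 → Oct 29, 1965: 365 days.
Oct 29, 1965 → Oct 29, 1966: 365 days.
Oct 29, 1966 → Oct 29, 1967: 365 days.
Oct 29, 1967 → Nov 29, 1967: 31 days (October has 31).
Nov 29, 1967 → Dec 29, 1967: 30 days (November has 30).
Dec 29, 1967 → Jan 27, 1968: 29 days.
Total: 1185 days.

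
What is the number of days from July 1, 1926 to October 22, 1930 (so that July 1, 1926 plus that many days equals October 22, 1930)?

Jul 1, 1926 → Jul 1, 1927: 365 days.
Jul 1, 1927 → Jul 1, 1928: 366 days (Feb 29, 1928 is in that span).
Jul 1, 1928 → Jul 1, 1929: 365 days.
Jul 1, 1929 → Jul 1, 1930: 365 days.
Jul 1, 1930 → Aug 1, 1930: 31 days (July has 31).
Aug 1, 1930 → Sep 1, 1930: 31 days (August has 31).
Sep 1, 1930 → Oct 1, 1930: 30 days (September has 30).
Oct 1, 1930 → Oct 22, 1930: 21 days.
Total: 1574 days.

1574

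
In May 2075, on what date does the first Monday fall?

May 1, 2075 is a Wednesday.
The first Monday is therefore May 6 (5 days later).

May 6, 2075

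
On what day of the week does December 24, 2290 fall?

Doomsday rule: the anchor day for the 2200s is Friday. For year 90: 90÷12 = 7 r 6, and 6÷4 = 1, so 7+6+1 = 14.
Friday + 14 ≡ Friday — that's 2290's doomsday.
In December the doomsday date is Dec 12.
Dec 24 is 12 days after Dec 12; 12 mod 7 = 5, so Friday + 5 = Wednesday.

Wednesday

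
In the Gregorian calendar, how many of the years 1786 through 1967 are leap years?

43

Multiples of 4 in [1786,1967]: 45.
Of those, multiples of 100: 2 (not leap unless ÷400).
Multiples of 400: 0.
Leap years = 45 − 2 + 0 = 43.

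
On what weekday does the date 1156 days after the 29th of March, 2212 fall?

Monday

First find the weekday of Mar 29, 2212. Doomsday rule: the anchor day for the 2200s is Friday. For year 12: 12÷12 = 1 r 0, and 0÷4 = 0, so 1+0+0 = 1.
Friday + 1 ≡ Saturday — that's 2212's doomsday.
In March the doomsday date is Mar 14.
Mar 29 is 15 days after Mar 14; 15 mod 7 = 1, so Saturday + 1 = Sunday.
1156 mod 7 = 1, so 1156 days after a Sunday is Sunday + 1 = Monday.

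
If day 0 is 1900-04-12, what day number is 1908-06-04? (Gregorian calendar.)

Apr 12, 1900 → Apr 12, 1901: 365 days.
Apr 12, 1901 → Apr 12, 1902: 365 days.
Apr 12, 1902 → Apr 12, 1903: 365 days.
Apr 12, 1903 → Apr 12, 1904: 366 days (Feb 29, 1904 is in that span).
Apr 12, 1904 → Apr 12, 1905: 365 days.
Apr 12, 1905 → Apr 12, 1906: 365 days.
Apr 12, 1906 → Apr 12, 1907: 365 days.
Apr 12, 1907 → Apr 12, 1908: 366 days (Feb 29, 1908 is in that span).
Apr 12, 1908 → May 12, 1908: 30 days (April has 30).
May 12, 1908 → Jun 4, 1908: 23 days.
Total: 2975 days.

2975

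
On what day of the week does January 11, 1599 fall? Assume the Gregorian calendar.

Doomsday rule: the anchor day for the 1500s is Wednesday. For year 99: 99÷12 = 8 r 3, and 3÷4 = 0, so 8+3+0 = 11.
Wednesday + 11 ≡ Sunday — that's 1599's doomsday.
In January the doomsday date is Jan 3 (1599 is not a leap year).
Jan 11 is 8 days after Jan 3; 8 mod 7 = 1, so Sunday + 1 = Monday.

Monday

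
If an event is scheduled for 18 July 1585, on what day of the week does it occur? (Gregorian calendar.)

Thursday

Doomsday rule: the anchor day for the 1500s is Wednesday. For year 85: 85÷12 = 7 r 1, and 1÷4 = 0, so 7+1+0 = 8.
Wednesday + 8 ≡ Thursday — that's 1585's doomsday.
In July the doomsday date is Jul 11.
Jul 18 is 7 days after Jul 11; 7 mod 7 = 0, so Thursday + 0 = Thursday.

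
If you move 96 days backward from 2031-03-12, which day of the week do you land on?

Friday

First find the weekday of Mar 12, 2031. Doomsday rule: the anchor day for the 2000s is Tuesday. For year 31: 31÷12 = 2 r 7, and 7÷4 = 1, so 2+7+1 = 10.
Tuesday + 10 ≡ Friday — that's 2031's doomsday.
In March the doomsday date is Mar 14.
Mar 12 is 2 days before Mar 14; 2 mod 7 = 2, so Friday − 2 = Wednesday.
96 mod 7 = 5, so 96 days before a Wednesday is Wednesday − 5 = Friday.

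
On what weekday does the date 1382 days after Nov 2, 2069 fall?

Tuesday

First find the weekday of Nov 2, 2069. Doomsday rule: the anchor day for the 2000s is Tuesday. For year 69: 69÷12 = 5 r 9, and 9÷4 = 2, so 5+9+2 = 16.
Tuesday + 16 ≡ Thursday — that's 2069's doomsday.
In November the doomsday date is Nov 7.
Nov 2 is 5 days before Nov 7; 5 mod 7 = 5, so Thursday − 5 = Saturday.
1382 mod 7 = 3, so 1382 days after a Saturday is Saturday + 3 = Tuesday.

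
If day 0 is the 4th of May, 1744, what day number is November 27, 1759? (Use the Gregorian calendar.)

May 4, 1744 → May 4, 1745: 365 days.
May 4, 1745 → May 4, 1746: 365 days.
May 4, 1746 → May 4, 1747: 365 days.
May 4, 1747 → May 4, 1748: 366 days (Feb 29, 1748 is in that span).
May 4, 1748 → May 4, 1749: 365 days.
May 4, 1749 → May 4, 1750: 365 days.
May 4, 1750 → May 4, 1751: 365 days.
May 4, 1751 → May 4, 1752: 366 days (Feb 29, 1752 is in that span).
May 4, 1752 → May 4, 1753: 365 days.
May 4, 1753 → May 4, 1754: 365 days.
May 4, 1754 → May 4, 1755: 365 days.
May 4, 1755 → May 4, 1756: 366 days (Feb 29, 1756 is in that span).
May 4, 1756 → May 4, 1757: 365 days.
May 4, 1757 → May 4, 1758: 365 days.
May 4, 1758 → May 4, 1759: 365 days.
May 4, 1759 → Jun 4, 1759: 31 days (May has 31).
Jun 4, 1759 → Jul 4, 1759: 30 days (June has 30).
Jul 4, 1759 → Aug 4, 1759: 31 days (July has 31).
Aug 4, 1759 → Sep 4, 1759: 31 days (August has 31).
Sep 4, 1759 → Oct 4, 1759: 30 days (September has 30).
Oct 4, 1759 → Nov 4, 1759: 31 days (October has 31).
Nov 4, 1759 → Nov 27, 1759: 23 days.
Total: 5685 days.

5685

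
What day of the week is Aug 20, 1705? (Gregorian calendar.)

Doomsday rule: the anchor day for the 1700s is Sunday. For year 05: 5÷12 = 0 r 5, and 5÷4 = 1, so 0+5+1 = 6.
Sunday + 6 ≡ Saturday — that's 1705's doomsday.
In August the doomsday date is Aug 8.
Aug 20 is 12 days after Aug 8; 12 mod 7 = 5, so Saturday + 5 = Thursday.

Thursday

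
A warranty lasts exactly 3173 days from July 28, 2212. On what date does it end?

+365 (one year) → Jul 28, 2213 (2808 left).
+365 (one year) → Jul 28, 2214 (2443 left).
+365 (one year) → Jul 28, 2215 (2078 left).
+366 (one year; includes Feb 29, 2216) → Jul 28, 2216 (1712 left).
+365 (one year) → Jul 28, 2217 (1347 left).
+365 (one year) → Jul 28, 2218 (982 left).
+365 (one year) → Jul 28, 2219 (617 left).
+366 (one year; includes Feb 29, 2220) → Jul 28, 2220 (251 left).
Jul has 31 days: +4 → Aug 1, 2220 (247 left).
Aug has 31 days: +31 → Sep 1, 2220 (216 left).
Sep has 30 days: +30 → Oct 1, 2220 (186 left).
Oct has 31 days: +31 → Nov 1, 2220 (155 left).
Nov has 30 days: +30 → Dec 1, 2220 (125 left).
Dec has 31 days: +31 → Jan 1, 2221 (94 left).
Jan has 31 days: +31 → Feb 1, 2221 (63 left).
Feb has 28 days: +28 → Mar 1, 2221 (35 left).
Mar has 31 days: +31 → Apr 1, 2221 (4 left).
+4 → Apr 5, 2221.

April 5, 2221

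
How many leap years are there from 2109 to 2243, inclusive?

32

Multiples of 4 in [2109,2243]: 33.
Of those, multiples of 100: 1 (not leap unless ÷400).
Multiples of 400: 0.
Leap years = 33 − 1 + 0 = 32.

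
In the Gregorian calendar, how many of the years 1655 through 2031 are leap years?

Multiples of 4 in [1655,2031]: 94.
Of those, multiples of 100: 4 (not leap unless ÷400).
Multiples of 400: 1.
Leap years = 94 − 4 + 1 = 91.

91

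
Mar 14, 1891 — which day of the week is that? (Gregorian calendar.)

Saturday

Doomsday rule: the anchor day for the 1800s is Friday. For year 91: 91÷12 = 7 r 7, and 7÷4 = 1, so 7+7+1 = 15.
Friday + 15 ≡ Saturday — that's 1891's doomsday.
In March the doomsday date is Mar 14.
Mar 14 is the doomsday itself: Saturday.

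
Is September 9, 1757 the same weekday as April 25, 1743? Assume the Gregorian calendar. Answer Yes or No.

From Apr 25, 1743 to Sep 9, 1757 is 5251 days.
5251 mod 7 = 1, so they are different weekdays.
(Apr 25, 1743 is a Thursday; Sep 9, 1757 is a Friday.)

No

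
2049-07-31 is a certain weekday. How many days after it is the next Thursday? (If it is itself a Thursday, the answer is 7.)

Jul 31, 2049 is a Saturday.
From Saturday to the next Thursday is 5 days.

5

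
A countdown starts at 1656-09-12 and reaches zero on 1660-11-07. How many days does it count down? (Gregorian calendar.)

Sep 12, 1656 → Sep 12, 1657: 365 days.
Sep 12, 1657 → Sep 12, 1658: 365 days.
Sep 12, 1658 → Sep 12, 1659: 365 days.
Sep 12, 1659 → Sep 12, 1660: 366 days (Feb 29, 1660 is in that span).
Sep 12, 1660 → Oct 12, 1660: 30 days (September has 30).
Oct 12, 1660 → Nov 7, 1660: 26 days.
Total: 1517 days.

1517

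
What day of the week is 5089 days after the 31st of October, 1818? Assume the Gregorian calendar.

First find the weekday of Oct 31, 1818. Doomsday rule: the anchor day for the 1800s is Friday. For year 18: 18÷12 = 1 r 6, and 6÷4 = 1, so 1+6+1 = 8.
Friday + 8 ≡ Saturday — that's 1818's doomsday.
In October the doomsday date is Oct 10.
Oct 31 is 21 days after Oct 10; 21 mod 7 = 0, so Saturday + 0 = Saturday.
5089 mod 7 = 0, so 5089 days after a Saturday is Saturday + 0 = Saturday.

Saturday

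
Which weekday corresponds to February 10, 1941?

Monday

Doomsday rule: the anchor day for the 1900s is Wednesday. For year 41: 41÷12 = 3 r 5, and 5÷4 = 1, so 3+5+1 = 9.
Wednesday + 9 ≡ Friday — that's 1941's doomsday.
In February the doomsday date is Feb 28 (1941 is not a leap year).
Feb 10 is 18 days before Feb 28; 18 mod 7 = 4, so Friday − 4 = Monday.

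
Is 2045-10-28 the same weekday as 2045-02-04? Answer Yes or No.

Yes

From Feb 4, 2045 to Oct 28, 2045 is 266 days.
266 mod 7 = 0, so they are the same weekday.
(Feb 4, 2045 is a Saturday; Oct 28, 2045 is a Saturday.)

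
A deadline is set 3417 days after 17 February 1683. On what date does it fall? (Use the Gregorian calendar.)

+365 (one year) → Feb 17, 1684 (3052 left).
+366 (one year; includes Feb 29, 1684) → Feb 17, 1685 (2686 left).
+365 (one year) → Feb 17, 1686 (2321 left).
+365 (one year) → Feb 17, 1687 (1956 left).
+365 (one year) → Feb 17, 1688 (1591 left).
+366 (one year; includes Feb 29, 1688) → Feb 17, 1689 (1225 left).
+365 (one year) → Feb 17, 1690 (860 left).
+365 (one year) → Feb 17, 1691 (495 left).
+365 (one year) → Feb 17, 1692 (130 left).
Feb has 29 days: +13 → Mar 1, 1692 (117 left).
Mar has 31 days: +31 → Apr 1, 1692 (86 left).
Apr has 30 days: +30 → May 1, 1692 (56 left).
May has 31 days: +31 → Jun 1, 1692 (25 left).
+25 → Jun 26, 1692.

June 26, 1692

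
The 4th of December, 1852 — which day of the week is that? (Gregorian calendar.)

Saturday

Doomsday rule: the anchor day for the 1800s is Friday. For year 52: 52÷12 = 4 r 4, and 4÷4 = 1, so 4+4+1 = 9.
Friday + 9 ≡ Sunday — that's 1852's doomsday.
In December the doomsday date is Dec 12.
Dec 4 is 8 days before Dec 12; 8 mod 7 = 1, so Sunday − 1 = Saturday.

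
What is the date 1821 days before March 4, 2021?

−365 (one year) → Mar 4, 2020 (1456 left).
−366 (one year; includes Feb 29, 2020) → Mar 4, 2019 (1090 left).
−365 (one year) → Mar 4, 2018 (725 left).
−365 (one year) → Mar 4, 2017 (360 left).
−4 → Feb 28, 2017 (end of Feb, 28 days; 356 left).
−28 → Jan 31, 2017 (end of Jan, 31 days; 328 left).
−31 → Dec 31, 2016 (end of Dec, 31 days; 297 left).
−31 → Nov 30, 2016 (end of Nov, 30 days; 266 left).
−30 → Oct 31, 2016 (end of Oct, 31 days; 236 left).
−31 → Sep 30, 2016 (end of Sep, 30 days; 205 left).
−30 → Aug 31, 2016 (end of Aug, 31 days; 175 left).
−31 → Jul 31, 2016 (end of Jul, 31 days; 144 left).
−31 → Jun 30, 2016 (end of Jun, 30 days; 113 left).
−30 → May 31, 2016 (end of May, 31 days; 83 left).
−31 → Apr 30, 2016 (end of Apr, 30 days; 52 left).
−30 → Mar 31, 2016 (end of Mar, 31 days; 22 left).
−22 → Mar 9, 2016.

March 9, 2016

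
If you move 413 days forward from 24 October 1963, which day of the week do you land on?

Thursday

First find the weekday of Oct 24, 1963. Doomsday rule: the anchor day for the 1900s is Wednesday. For year 63: 63÷12 = 5 r 3, and 3÷4 = 0, so 5+3+0 = 8.
Wednesday + 8 ≡ Thursday — that's 1963's doomsday.
In October the doomsday date is Oct 10.
Oct 24 is 14 days after Oct 10; 14 mod 7 = 0, so Thursday + 0 = Thursday.
413 mod 7 = 0, so 413 days after a Thursday is Thursday + 0 = Thursday.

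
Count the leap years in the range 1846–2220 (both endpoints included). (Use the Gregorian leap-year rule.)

91

Multiples of 4 in [1846,2220]: 94.
Of those, multiples of 100: 4 (not leap unless ÷400).
Multiples of 400: 1.
Leap years = 94 − 4 + 1 = 91.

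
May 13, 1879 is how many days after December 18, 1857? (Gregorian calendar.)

7816

Dec 18, 1857 → Dec 18, 1858: 365 days.
Dec 18, 1858 → Dec 18, 1859: 365 days.
Dec 18, 1859 → Dec 18, 1860: 366 days (Feb 29, 1860 is in that span).
Dec 18, 1860 → Dec 18, 1861: 365 days.
Dec 18, 1861 → Dec 18, 1862: 365 days.
Dec 18, 1862 → Dec 18, 1863: 365 days.
Dec 18, 1863 → Dec 18, 1864: 366 days (Feb 29, 1864 is in that span).
Dec 18, 1864 → Dec 18, 1865: 365 days.
Dec 18, 1865 → Dec 18, 1866: 365 days.
Dec 18, 1866 → Dec 18, 1867: 365 days.
Dec 18, 1867 → Dec 18, 1868: 366 days (Feb 29, 1868 is in that span).
Dec 18, 1868 → Dec 18, 1869: 365 days.
Dec 18, 1869 → Dec 18, 1870: 365 days.
Dec 18, 1870 → Dec 18, 1871: 365 days.
Dec 18, 1871 → Dec 18, 1872: 366 days (Feb 29, 1872 is in that span).
Dec 18, 1872 → Dec 18, 1873: 365 days.
Dec 18, 1873 → Dec 18, 1874: 365 days.
Dec 18, 1874 → Dec 18, 1875: 365 days.
Dec 18, 1875 → Dec 18, 1876: 366 days (Feb 29, 1876 is in that span).
Dec 18, 1876 → Dec 18, 1877: 365 days.
Dec 18, 1877 → Dec 18, 1878: 365 days.
Dec 18, 1878 → Jan 18, 1879: 31 days (December has 31).
Jan 18, 1879 → Feb 18, 1879: 31 days (January has 31).
Feb 18, 1879 → Mar 18, 1879: 28 days (February has 28).
Mar 18, 1879 → Apr 18, 1879: 31 days (March has 31).
Apr 18, 1879 → May 13, 1879: 25 days.
Total: 7816 days.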